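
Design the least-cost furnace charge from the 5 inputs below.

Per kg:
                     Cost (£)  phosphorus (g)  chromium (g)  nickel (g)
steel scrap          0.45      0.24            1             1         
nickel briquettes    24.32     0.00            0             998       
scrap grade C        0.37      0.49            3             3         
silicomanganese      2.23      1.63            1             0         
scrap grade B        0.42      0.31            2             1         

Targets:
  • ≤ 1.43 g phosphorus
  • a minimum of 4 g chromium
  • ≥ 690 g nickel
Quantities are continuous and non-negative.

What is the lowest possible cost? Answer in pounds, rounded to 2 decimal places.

£17.21

Treat it as an LP. Let x1 = kg of steel scrap, x2 = kg of nickel briquettes, x3 = kg of scrap grade C, x4 = kg of silicomanganese, x5 = kg of scrap grade B.
Minimize 0.45x1 + 24.32x2 + 0.37x3 + 2.23x4 + 0.42x5 s.t.:
  0.24x1 + 0.49x3 + 1.63x4 + 0.31x5 ≤ 1.43   (phosphorus)
  1x1 + 3x3 + 1x4 + 2x5 ≥ 4   (chromium)
  1x1 + 998x2 + 3x3 + 1x5 ≥ 690   (nickel)
  x1, x2, x3, x4, x5 ≥ 0.
The optimal basis is {nickel briquettes, scrap grade C}; steel scrap, silicomanganese, scrap grade B drop out. Binding constraints: chromium and nickel.
Solving gives x2 = 0.6874, x3 = 1.333.
Cost = 24.32·0.6874 + 0.37·1.333 = 17.2108.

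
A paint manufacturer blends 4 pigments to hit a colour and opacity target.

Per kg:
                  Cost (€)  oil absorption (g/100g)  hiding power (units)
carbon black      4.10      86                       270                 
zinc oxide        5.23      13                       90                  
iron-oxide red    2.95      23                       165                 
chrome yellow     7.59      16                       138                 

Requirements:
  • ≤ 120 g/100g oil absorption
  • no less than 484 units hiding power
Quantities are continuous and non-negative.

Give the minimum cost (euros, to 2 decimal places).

Let x1 = kg of carbon black, x2 = kg of zinc oxide, x3 = kg of iron-oxide red, x4 = kg of chrome yellow.
Minimize 4.1x1 + 5.23x2 + 2.95x3 + 7.59x4 with:
  86x1 + 13x2 + 23x3 + 16x4 ≤ 120   (oil absorption)
  270x1 + 90x2 + 165x3 + 138x4 ≥ 484   (hiding power)
  x1, x2, x3, x4 ≥ 0.
The minimum-cost mix takes nothing from zinc oxide, chrome yellow — only carbon black, iron-oxide red. Binding constraints: oil absorption and hiding power.
That vertex is x1 = 1.086, x3 = 1.156.
Objective = 4.1·1.086 + 2.95·1.156 = 7.8628.

€7.86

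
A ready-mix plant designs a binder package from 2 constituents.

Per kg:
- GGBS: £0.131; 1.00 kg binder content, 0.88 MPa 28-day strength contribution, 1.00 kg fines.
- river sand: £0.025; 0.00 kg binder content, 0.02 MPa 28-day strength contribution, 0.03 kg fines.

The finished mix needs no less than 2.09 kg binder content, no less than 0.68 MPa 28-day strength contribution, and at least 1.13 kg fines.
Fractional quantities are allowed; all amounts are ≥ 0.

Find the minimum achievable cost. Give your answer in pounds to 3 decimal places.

Let x1 = kg of GGBS, x2 = kg of river sand.
Minimise 0.131x1 + 0.025x2 subject to:
  1x1 ≥ 2.09   (binder content)
  0.88x1 + 0.02x2 ≥ 0.68   (28-day strength contribution)
  1x1 + 0.03x2 ≥ 1.13   (fines)
  x1, x2 ≥ 0.
The minimum-cost mix takes nothing from river sand — only GGBS. There the binder content constraint is tight.
That vertex is x1 = 2.09.
Cost = 0.131·2.09 = 0.27379.

£0.274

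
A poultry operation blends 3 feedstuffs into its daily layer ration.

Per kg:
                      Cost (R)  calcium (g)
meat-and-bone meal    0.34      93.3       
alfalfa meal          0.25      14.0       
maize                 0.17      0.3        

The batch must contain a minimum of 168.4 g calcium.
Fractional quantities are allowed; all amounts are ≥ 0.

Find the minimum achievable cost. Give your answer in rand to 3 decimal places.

Let x1 = kg of meat-and-bone meal, x2 = kg of alfalfa meal, x3 = kg of maize.
Minimise 0.34x1 + 0.25x2 + 0.17x3 with:
  93.3x1 + 14x2 + 0.3x3 ≥ 168.4   (calcium)
  x1, x2, x3 ≥ 0.
The optimal basis is {meat-and-bone meal}; alfalfa meal, maize drop out. Binding constraint: calcium.
Optimal quantities: meat-and-bone meal = 1.805 kg.
Total cost: 0.34·1.805 = 0.61370.

R0.614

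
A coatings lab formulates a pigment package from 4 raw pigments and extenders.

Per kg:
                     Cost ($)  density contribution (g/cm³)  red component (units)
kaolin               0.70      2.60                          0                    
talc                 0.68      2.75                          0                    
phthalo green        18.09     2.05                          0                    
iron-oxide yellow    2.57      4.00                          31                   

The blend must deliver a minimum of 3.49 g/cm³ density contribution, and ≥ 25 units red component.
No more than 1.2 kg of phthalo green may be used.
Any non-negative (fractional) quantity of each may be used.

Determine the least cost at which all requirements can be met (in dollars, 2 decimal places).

$2.14

Let x1 = kg of kaolin, x2 = kg of talc, x3 = kg of phthalo green, x4 = kg of iron-oxide yellow.
min 0.7x1 + 0.68x2 + 18.09x3 + 2.57x4 subject to:
  2.6x1 + 2.75x2 + 2.05x3 + 4x4 ≥ 3.49   (density contribution)
  31x4 ≥ 25   (red component)
  x3 ≤ 1.2
  x1, x2, x3, x4 ≥ 0.
The cheapest feasible vertex uses only talc, iron-oxide yellow; kaolin, phthalo green are not used. Binding constraints: density contribution and red component.
That vertex is x2 = 0.09607, x4 = 0.8065.
Hence cost = 0.68·0.09607 + 2.57·0.8065 = $2.1380.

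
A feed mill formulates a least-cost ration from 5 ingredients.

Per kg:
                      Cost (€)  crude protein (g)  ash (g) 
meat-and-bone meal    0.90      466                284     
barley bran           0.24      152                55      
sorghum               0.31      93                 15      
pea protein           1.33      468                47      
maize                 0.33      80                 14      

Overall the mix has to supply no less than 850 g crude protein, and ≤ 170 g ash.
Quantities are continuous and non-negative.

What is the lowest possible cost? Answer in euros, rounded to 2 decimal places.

€2.01

This is a linear program. Let x1 = kg of meat-and-bone meal, x2 = kg of barley bran, x3 = kg of sorghum, x4 = kg of pea protein, x5 = kg of maize.
Minimize 0.9x1 + 0.24x2 + 0.31x3 + 1.33x4 + 0.33x5 s.t.:
  466x1 + 152x2 + 93x3 + 468x4 + 80x5 ≥ 850   (crude protein)
  284x1 + 55x2 + 15x3 + 47x4 + 14x5 ≤ 170   (ash)
  x1, x2, x3, x4, x5 ≥ 0.
The cheapest feasible vertex uses only barley bran, pea protein; meat-and-bone meal, sorghum, maize are not used. The crude protein and ash requirements are met with equality.
That vertex is x2 = 2.13, x4 = 1.124.
Objective = 0.24·2.13 + 1.33·1.124 = 2.0061.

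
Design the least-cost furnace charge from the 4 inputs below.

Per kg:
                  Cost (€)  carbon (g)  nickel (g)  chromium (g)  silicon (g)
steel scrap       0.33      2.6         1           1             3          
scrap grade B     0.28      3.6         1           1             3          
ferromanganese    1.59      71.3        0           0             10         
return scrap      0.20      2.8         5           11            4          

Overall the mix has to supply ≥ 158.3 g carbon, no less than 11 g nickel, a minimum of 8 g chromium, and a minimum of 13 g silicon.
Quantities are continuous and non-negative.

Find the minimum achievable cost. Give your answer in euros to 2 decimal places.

Let x1 = kg of steel scrap, x2 = kg of scrap grade B, x3 = kg of ferromanganese, x4 = kg of return scrap.
Minimise 0.33x1 + 0.28x2 + 1.59x3 + 0.2x4 with:
  2.6x1 + 3.6x2 + 71.3x3 + 2.8x4 ≥ 158.3   (carbon)
  1x1 + 1x2 + 5x4 ≥ 11   (nickel)
  1x1 + 1x2 + 11x4 ≥ 8   (chromium)
  3x1 + 3x2 + 10x3 + 4x4 ≥ 13   (silicon)
  x1, x2, x3, x4 ≥ 0.
At the optimum only ferromanganese, return scrap are positive (steel scrap, scrap grade B = 0). Binding constraints: carbon and nickel.
Optimal quantities: ferromanganese = 2.134 kg, return scrap = 2.2 kg.
Objective = 1.59·2.134 + 0.2·2.2 = 3.8331.

€3.83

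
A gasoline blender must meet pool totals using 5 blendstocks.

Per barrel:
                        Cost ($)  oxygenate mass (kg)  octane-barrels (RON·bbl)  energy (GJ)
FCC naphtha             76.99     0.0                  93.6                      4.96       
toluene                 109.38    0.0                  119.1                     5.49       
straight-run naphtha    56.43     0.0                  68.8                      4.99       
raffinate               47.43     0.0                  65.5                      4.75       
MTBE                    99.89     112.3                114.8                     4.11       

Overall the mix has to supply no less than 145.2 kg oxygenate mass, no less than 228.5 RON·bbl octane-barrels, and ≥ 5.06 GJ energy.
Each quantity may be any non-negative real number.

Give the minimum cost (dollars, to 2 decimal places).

This is a linear program. Let x1 = barrels of FCC naphtha, x2 = barrels of toluene, x3 = barrels of straight-run naphtha, x4 = barrels of raffinate, x5 = barrels of MTBE.
min 76.99x1 + 109.38x2 + 56.43x3 + 47.43x4 + 99.89x5 s.t.:
  112.3x5 ≥ 145.2   (oxygenate mass)
  93.6x1 + 119.1x2 + 68.8x3 + 65.5x4 + 114.8x5 ≥ 228.5   (octane-barrels)
  4.96x1 + 5.49x2 + 4.99x3 + 4.75x4 + 4.11x5 ≥ 5.06   (energy)
  x1, x2, x3, x4, x5 ≥ 0.
The optimal basis is {raffinate, MTBE}; FCC naphtha, toluene, straight-run naphtha drop out. The oxygenate mass and octane-barrels requirements are met with equality.
Optimal quantities: raffinate = 1.22241 barrels, MTBE = 1.29297 barrels.
Hence cost = 47.43·1.22241 + 99.89·1.29297 = $187.1337.

$187.13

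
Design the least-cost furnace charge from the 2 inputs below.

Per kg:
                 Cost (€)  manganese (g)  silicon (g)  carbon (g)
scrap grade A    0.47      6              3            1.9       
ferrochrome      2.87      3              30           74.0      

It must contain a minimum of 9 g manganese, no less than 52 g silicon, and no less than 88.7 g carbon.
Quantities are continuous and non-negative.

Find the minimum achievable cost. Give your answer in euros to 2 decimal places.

€5.10

Set it up as a linear program. Let x1 = kg of scrap grade A, x2 = kg of ferrochrome.
Minimize 0.47x1 + 2.87x2 subject to:
  6x1 + 3x2 ≥ 9   (manganese)
  3x1 + 30x2 ≥ 52   (silicon)
  1.9x1 + 74x2 ≥ 88.7   (carbon)
  x1, x2 ≥ 0.
Both inputs are positive at the optimum. Binding constraints: manganese and silicon.
Solving gives x1 = 0.6667, x2 = 1.667.
Objective = 0.47·0.6667 + 2.87·1.667 = 5.0976.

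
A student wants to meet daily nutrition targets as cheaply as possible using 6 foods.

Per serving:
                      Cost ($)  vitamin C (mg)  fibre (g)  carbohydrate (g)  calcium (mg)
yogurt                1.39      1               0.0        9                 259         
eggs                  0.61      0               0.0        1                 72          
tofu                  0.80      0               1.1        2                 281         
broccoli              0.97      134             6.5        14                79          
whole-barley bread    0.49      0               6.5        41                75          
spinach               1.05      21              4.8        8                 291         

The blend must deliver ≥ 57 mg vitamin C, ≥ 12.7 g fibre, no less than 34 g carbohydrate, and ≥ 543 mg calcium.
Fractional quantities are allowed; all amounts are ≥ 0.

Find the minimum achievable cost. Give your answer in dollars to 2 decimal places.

$2.19

Set it up as a linear program. Let x1 = servings of yogurt, x2 = servings of eggs, x3 = servings of tofu, x4 = servings of broccoli, x5 = servings of whole-barley bread, x6 = servings of spinach.
Minimise 1.39x1 + 0.61x2 + 0.8x3 + 0.97x4 + 0.49x5 + 1.05x6 subject to:
  1x1 + 134x4 + 21x6 ≥ 57   (vitamin C)
  1.1x3 + 6.5x4 + 6.5x5 + 4.8x6 ≥ 12.7   (fibre)
  9x1 + 1x2 + 2x3 + 14x4 + 41x5 + 8x6 ≥ 34   (carbohydrate)
  259x1 + 72x2 + 281x3 + 79x4 + 75x5 + 291x6 ≥ 543   (calcium)
  x1, x2, x3, x4, x5, x6 ≥ 0.
The optimal basis is {broccoli, whole-barley bread, spinach}; yogurt, eggs, tofu drop out. There the vitamin C, fibre, calcium constraints are tight.
So broccoli = 0.1621 servings, whole-barley bread = 0.5512 servings, spinach = 1.68 servings.
Objective = 0.97·0.1621 + 0.49·0.5512 + 1.05·1.68 = 2.1913.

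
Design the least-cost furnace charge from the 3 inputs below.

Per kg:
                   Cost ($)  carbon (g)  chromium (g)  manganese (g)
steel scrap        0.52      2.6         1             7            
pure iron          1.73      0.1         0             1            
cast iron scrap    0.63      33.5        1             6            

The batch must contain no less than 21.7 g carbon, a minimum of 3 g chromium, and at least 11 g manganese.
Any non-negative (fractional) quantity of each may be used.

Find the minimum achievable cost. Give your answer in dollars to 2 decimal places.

Let x1 = kg of steel scrap, x2 = kg of pure iron, x3 = kg of cast iron scrap.
min 0.52x1 + 1.73x2 + 0.63x3 subject to:
  2.6x1 + 0.1x2 + 33.5x3 ≥ 21.7   (carbon)
  1x1 + 1x3 ≥ 3   (chromium)
  7x1 + 1x2 + 6x3 ≥ 11   (manganese)
  x1, x2, x3 ≥ 0.
At the optimum only steel scrap, cast iron scrap are positive (pure iron = 0). The carbon and chromium requirements are met with equality.
Optimal quantities: steel scrap = 2.55 kg, cast iron scrap = 0.4498 kg.
Hence cost = 0.52·2.55 + 0.63·0.4498 = $1.6094.

$1.61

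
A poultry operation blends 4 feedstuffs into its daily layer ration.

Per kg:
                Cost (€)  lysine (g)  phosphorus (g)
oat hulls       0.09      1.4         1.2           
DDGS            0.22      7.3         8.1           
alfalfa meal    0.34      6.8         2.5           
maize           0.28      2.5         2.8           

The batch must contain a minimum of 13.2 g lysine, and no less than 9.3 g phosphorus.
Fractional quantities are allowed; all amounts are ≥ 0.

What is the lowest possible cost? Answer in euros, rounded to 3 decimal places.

€0.398

This is a linear program. Let x1 = kg of oat hulls, x2 = kg of DDGS, x3 = kg of alfalfa meal, x4 = kg of maize.
Minimize 0.09x1 + 0.22x2 + 0.34x3 + 0.28x4 subject to:
  1.4x1 + 7.3x2 + 6.8x3 + 2.5x4 ≥ 13.2   (lysine)
  1.2x1 + 8.1x2 + 2.5x3 + 2.8x4 ≥ 9.3   (phosphorus)
  x1, x2, x3, x4 ≥ 0.
The optimal basis is {DDGS}; oat hulls, alfalfa meal, maize drop out. Binding constraint: lysine.
So DDGS = 1.808 kg.
Hence cost = 0.22·1.808 = €0.39776.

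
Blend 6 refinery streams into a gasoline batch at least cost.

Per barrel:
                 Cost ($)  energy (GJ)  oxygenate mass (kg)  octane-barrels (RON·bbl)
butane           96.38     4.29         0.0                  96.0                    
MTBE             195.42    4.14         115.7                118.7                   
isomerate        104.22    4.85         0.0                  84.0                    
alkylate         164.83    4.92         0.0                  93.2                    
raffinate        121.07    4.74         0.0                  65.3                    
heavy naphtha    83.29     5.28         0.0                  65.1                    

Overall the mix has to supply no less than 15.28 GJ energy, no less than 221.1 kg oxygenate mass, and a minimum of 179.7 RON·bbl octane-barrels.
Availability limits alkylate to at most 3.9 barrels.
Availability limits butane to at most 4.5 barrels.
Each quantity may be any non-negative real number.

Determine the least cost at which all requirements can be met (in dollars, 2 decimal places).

$489.68

Set it up as a linear program. Let x1 = barrels of butane, x2 = barrels of MTBE, x3 = barrels of isomerate, x4 = barrels of alkylate, x5 = barrels of raffinate, x6 = barrels of heavy naphtha.
Minimise 96.38x1 + 195.42x2 + 104.22x3 + 164.83x4 + 121.07x5 + 83.29x6 subject to:
  4.29x1 + 4.14x2 + 4.85x3 + 4.92x4 + 4.74x5 + 5.28x6 ≥ 15.28   (energy)
  115.7x2 ≥ 221.1   (oxygenate mass)
  96x1 + 118.7x2 + 84x3 + 93.2x4 + 65.3x5 + 65.1x6 ≥ 179.7   (octane-barrels)
  x4 ≤ 3.9
  x1 ≤ 4.5
  x1, x2, x3, x4, x5, x6 ≥ 0.
The cheapest feasible vertex uses only MTBE, heavy naphtha; butane, isomerate, alkylate, raffinate are not used. Binding constraints: energy and oxygenate mass.
That vertex is x2 = 1.91098, x6 = 1.39556.
Cost = 195.42·1.91098 + 83.29·1.39556 = 489.6799.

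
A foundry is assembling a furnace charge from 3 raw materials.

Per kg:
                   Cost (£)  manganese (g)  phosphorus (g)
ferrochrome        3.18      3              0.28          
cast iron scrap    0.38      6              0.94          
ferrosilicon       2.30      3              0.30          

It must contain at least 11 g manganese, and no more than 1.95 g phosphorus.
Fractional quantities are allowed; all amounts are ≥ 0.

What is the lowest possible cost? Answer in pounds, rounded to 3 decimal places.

Set it up as a linear program. Let x1 = kg of ferrochrome, x2 = kg of cast iron scrap, x3 = kg of ferrosilicon.
Minimize 3.18x1 + 0.38x2 + 2.3x3 subject to:
  3x1 + 6x2 + 3x3 ≥ 11   (manganese)
  0.28x1 + 0.94x2 + 0.3x3 ≤ 1.95   (phosphorus)
  x1, x2, x3 ≥ 0.
The optimal basis is {cast iron scrap}; ferrochrome, ferrosilicon drop out. The manganese requirement is met with equality.
Optimal quantities: cast iron scrap = 1.833 kg.
Hence cost = 0.38·1.833 = £0.69654.

£0.697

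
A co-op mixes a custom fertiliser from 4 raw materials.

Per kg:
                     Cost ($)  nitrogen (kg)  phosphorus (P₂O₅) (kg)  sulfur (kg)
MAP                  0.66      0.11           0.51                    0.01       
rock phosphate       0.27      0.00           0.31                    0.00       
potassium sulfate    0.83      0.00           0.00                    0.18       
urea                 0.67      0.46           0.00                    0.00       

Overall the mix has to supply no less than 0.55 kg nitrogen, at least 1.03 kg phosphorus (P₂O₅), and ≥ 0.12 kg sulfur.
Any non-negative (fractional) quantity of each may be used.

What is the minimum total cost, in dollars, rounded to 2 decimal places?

Let x1 = kg of MAP, x2 = kg of rock phosphate, x3 = kg of potassium sulfate, x4 = kg of urea.
min 0.66x1 + 0.27x2 + 0.83x3 + 0.67x4 s.t.:
  0.11x1 + 0.46x4 ≥ 0.55   (nitrogen)
  0.51x1 + 0.31x2 ≥ 1.03   (phosphorus (P₂O₅))
  0.01x1 + 0.18x3 ≥ 0.12   (sulfur)
  x1, x2, x3, x4 ≥ 0.
The minimum-cost mix takes nothing from MAP — only rock phosphate, potassium sulfate, urea. The nitrogen, phosphorus (P₂O₅), sulfur requirements are met with equality.
Solving gives x2 = 3.323, x3 = 0.6667, x4 = 1.196.
Hence cost = 0.27·3.323 + 0.83·0.6667 + 0.67·1.196 = $2.2519.

$2.25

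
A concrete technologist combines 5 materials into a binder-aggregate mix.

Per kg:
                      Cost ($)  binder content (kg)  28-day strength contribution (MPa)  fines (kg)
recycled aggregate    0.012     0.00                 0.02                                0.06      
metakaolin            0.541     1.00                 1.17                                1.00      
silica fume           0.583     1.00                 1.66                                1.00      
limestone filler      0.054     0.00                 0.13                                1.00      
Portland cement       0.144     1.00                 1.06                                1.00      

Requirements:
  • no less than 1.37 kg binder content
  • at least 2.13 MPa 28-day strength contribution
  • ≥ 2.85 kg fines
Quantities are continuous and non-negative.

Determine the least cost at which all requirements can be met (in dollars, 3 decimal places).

Treat it as an LP. Let x1 = kg of recycled aggregate, x2 = kg of metakaolin, x3 = kg of silica fume, x4 = kg of limestone filler, x5 = kg of Portland cement.
Minimize 0.012x1 + 0.541x2 + 0.583x3 + 0.054x4 + 0.144x5 s.t.:
  1x2 + 1x3 + 1x5 ≥ 1.37   (binder content)
  0.02x1 + 1.17x2 + 1.66x3 + 0.13x4 + 1.06x5 ≥ 2.13   (28-day strength contribution)
  0.06x1 + 1x2 + 1x3 + 1x4 + 1x5 ≥ 2.85   (fines)
  x1, x2, x3, x4, x5 ≥ 0.
The optimal basis is {limestone filler, Portland cement}; recycled aggregate, metakaolin, silica fume drop out. There the 28-day strength contribution and fines constraints are tight.
So limestone filler = 0.9581 kg, Portland cement = 1.892 kg.
Cost = 0.054·0.9581 + 0.144·1.892 = 0.32419.

$0.324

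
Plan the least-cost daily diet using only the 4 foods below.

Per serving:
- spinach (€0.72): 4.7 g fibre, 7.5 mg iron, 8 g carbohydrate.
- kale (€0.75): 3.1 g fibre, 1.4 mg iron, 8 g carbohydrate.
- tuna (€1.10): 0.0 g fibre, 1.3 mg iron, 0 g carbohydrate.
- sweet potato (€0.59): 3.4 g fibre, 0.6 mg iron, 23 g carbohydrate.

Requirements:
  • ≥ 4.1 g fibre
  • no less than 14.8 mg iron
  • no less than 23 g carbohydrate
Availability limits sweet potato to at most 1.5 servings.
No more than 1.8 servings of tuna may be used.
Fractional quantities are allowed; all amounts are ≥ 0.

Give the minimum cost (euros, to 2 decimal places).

Treat it as an LP. Let x1 = servings of spinach, x2 = servings of kale, x3 = servings of tuna, x4 = servings of sweet potato.
Minimize 0.72x1 + 0.75x2 + 1.1x3 + 0.59x4 with:
  4.7x1 + 3.1x2 + 3.4x4 ≥ 4.1   (fibre)
  7.5x1 + 1.4x2 + 1.3x3 + 0.6x4 ≥ 14.8   (iron)
  8x1 + 8x2 + 23x4 ≥ 23   (carbohydrate)
  x4 ≤ 1.5
  x3 ≤ 1.8
  x1, x2, x3, x4 ≥ 0.
The minimum-cost mix takes nothing from kale, tuna — only spinach, sweet potato. The iron and carbohydrate requirements are met with equality.
So spinach = 1.948 servings, sweet potato = 0.3226 servings.
Objective = 0.72·1.948 + 0.59·0.3226 = 1.5929.

€1.59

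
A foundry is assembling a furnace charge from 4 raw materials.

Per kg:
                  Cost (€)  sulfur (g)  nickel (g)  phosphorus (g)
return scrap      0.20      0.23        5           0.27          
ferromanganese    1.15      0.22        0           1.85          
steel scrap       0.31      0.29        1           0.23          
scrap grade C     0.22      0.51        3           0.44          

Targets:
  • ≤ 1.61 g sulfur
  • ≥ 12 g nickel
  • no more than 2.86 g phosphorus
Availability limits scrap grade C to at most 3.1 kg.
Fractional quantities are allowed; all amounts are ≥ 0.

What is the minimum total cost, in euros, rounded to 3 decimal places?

Let x1 = kg of return scrap, x2 = kg of ferromanganese, x3 = kg of steel scrap, x4 = kg of scrap grade C.
min 0.2x1 + 1.15x2 + 0.31x3 + 0.22x4 with:
  0.23x1 + 0.22x2 + 0.29x3 + 0.51x4 ≤ 1.61   (sulfur)
  5x1 + 1x3 + 3x4 ≥ 12   (nickel)
  0.27x1 + 1.85x2 + 0.23x3 + 0.44x4 ≤ 2.86   (phosphorus)
  x4 ≤ 3.1
  x1, x2, x3, x4 ≥ 0.
The optimal basis is {return scrap}; ferromanganese, steel scrap, scrap grade C drop out. The nickel requirement is met with equality.
Solving gives x1 = 2.4.
Cost = 0.2·2.4 = 0.48000.

€0.480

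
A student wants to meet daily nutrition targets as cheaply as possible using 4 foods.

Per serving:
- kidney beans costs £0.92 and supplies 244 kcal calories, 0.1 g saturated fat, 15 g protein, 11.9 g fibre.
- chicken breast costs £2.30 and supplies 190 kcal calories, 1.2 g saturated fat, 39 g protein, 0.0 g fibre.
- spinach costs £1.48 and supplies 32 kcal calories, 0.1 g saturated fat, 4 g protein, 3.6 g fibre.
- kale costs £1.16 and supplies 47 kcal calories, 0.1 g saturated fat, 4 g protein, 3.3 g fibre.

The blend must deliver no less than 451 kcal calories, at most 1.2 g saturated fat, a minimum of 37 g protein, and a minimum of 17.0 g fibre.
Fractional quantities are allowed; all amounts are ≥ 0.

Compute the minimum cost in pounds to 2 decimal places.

£2.24

Treat it as an LP. Let x1 = servings of kidney beans, x2 = servings of chicken breast, x3 = servings of spinach, x4 = servings of kale.
Minimise 0.92x1 + 2.3x2 + 1.48x3 + 1.16x4 with:
  244x1 + 190x2 + 32x3 + 47x4 ≥ 451   (calories)
  0.1x1 + 1.2x2 + 0.1x3 + 0.1x4 ≤ 1.2   (saturated fat)
  15x1 + 39x2 + 4x3 + 4x4 ≥ 37   (protein)
  11.9x1 + 3.6x3 + 3.3x4 ≥ 17   (fibre)
  x1, x2, x3, x4 ≥ 0.
The optimal basis is {kidney beans, chicken breast}; spinach, kale drop out. There the calories and protein constraints are tight.
So kidney beans = 1.584 servings, chicken breast = 0.3395 servings.
Cost = 0.92·1.584 + 2.3·0.3395 = 2.2381.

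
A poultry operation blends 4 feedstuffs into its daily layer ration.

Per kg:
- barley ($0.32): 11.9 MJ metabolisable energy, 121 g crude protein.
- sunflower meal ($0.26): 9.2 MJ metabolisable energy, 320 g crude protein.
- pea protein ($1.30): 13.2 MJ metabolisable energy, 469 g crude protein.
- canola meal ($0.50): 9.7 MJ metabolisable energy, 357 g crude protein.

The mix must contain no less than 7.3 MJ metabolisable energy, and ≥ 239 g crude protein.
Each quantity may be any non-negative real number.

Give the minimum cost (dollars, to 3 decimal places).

$0.205

Let x1 = kg of barley, x2 = kg of sunflower meal, x3 = kg of pea protein, x4 = kg of canola meal.
Minimize 0.32x1 + 0.26x2 + 1.3x3 + 0.5x4 with:
  11.9x1 + 9.2x2 + 13.2x3 + 9.7x4 ≥ 7.3   (metabolisable energy)
  121x1 + 320x2 + 469x3 + 357x4 ≥ 239   (crude protein)
  x1, x2, x3, x4 ≥ 0.
The cheapest feasible vertex uses only barley, sunflower meal; pea protein, canola meal are not used. The metabolisable energy and crude protein requirements are met with equality.
So barley = 0.05091 kg, sunflower meal = 0.7276 kg.
Hence cost = 0.32·0.05091 + 0.26·0.7276 = $0.20547.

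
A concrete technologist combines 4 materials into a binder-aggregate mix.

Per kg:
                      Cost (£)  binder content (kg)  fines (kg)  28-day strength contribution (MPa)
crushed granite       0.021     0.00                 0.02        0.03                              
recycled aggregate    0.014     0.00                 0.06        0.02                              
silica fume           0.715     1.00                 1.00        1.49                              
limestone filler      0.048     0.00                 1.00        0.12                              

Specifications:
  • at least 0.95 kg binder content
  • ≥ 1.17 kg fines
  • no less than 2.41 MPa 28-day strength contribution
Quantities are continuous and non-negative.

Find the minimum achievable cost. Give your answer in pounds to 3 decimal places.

Let x1 = kg of crushed granite, x2 = kg of recycled aggregate, x3 = kg of silica fume, x4 = kg of limestone filler.
Minimise 0.021x1 + 0.014x2 + 0.715x3 + 0.048x4 with:
  1x3 ≥ 0.95   (binder content)
  0.02x1 + 0.06x2 + 1x3 + 1x4 ≥ 1.17   (fines)
  0.03x1 + 0.02x2 + 1.49x3 + 0.12x4 ≥ 2.41   (28-day strength contribution)
  x1, x2, x3, x4 ≥ 0.
The minimum-cost mix takes nothing from crushed granite, recycled aggregate — only silica fume, limestone filler. Binding constraints: binder content and 28-day strength contribution.
Optimal quantities: silica fume = 0.95 kg, limestone filler = 8.288 kg.
Objective = 0.715·0.95 + 0.048·8.288 = 1.07707.

£1.077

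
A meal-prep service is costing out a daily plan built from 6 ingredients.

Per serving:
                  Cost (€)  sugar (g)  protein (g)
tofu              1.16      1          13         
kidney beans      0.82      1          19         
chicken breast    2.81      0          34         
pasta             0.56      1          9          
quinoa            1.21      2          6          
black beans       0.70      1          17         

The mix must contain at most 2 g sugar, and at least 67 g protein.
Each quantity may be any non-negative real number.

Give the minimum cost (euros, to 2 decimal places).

€4.04

This is a linear program. Let x1 = servings of tofu, x2 = servings of kidney beans, x3 = servings of chicken breast, x4 = servings of pasta, x5 = servings of quinoa, x6 = servings of black beans.
min 1.16x1 + 0.82x2 + 2.81x3 + 0.56x4 + 1.21x5 + 0.7x6 s.t.:
  1x1 + 1x2 + 1x4 + 2x5 + 1x6 ≤ 2   (sugar)
  13x1 + 19x2 + 34x3 + 9x4 + 6x5 + 17x6 ≥ 67   (protein)
  x1, x2, x3, x4, x5, x6 ≥ 0.
The cheapest feasible vertex uses only kidney beans, chicken breast; tofu, pasta, quinoa, black beans are not used. The sugar and protein requirements are met with equality.
Solving gives x2 = 2, x3 = 0.8529.
Cost = 0.82·2 + 2.81·0.8529 = 4.0366.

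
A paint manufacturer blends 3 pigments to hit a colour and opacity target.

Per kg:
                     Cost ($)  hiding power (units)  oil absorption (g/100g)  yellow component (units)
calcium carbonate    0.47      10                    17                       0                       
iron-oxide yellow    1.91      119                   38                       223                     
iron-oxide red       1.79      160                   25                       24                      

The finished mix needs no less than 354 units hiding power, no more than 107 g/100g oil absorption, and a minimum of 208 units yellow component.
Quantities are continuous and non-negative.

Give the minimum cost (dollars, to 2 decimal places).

Set it up as a linear program. Let x1 = kg of calcium carbonate, x2 = kg of iron-oxide yellow, x3 = kg of iron-oxide red.
min 0.47x1 + 1.91x2 + 1.79x3 with:
  10x1 + 119x2 + 160x3 ≥ 354   (hiding power)
  17x1 + 38x2 + 25x3 ≤ 107   (oil absorption)
  223x2 + 24x3 ≥ 208   (yellow component)
  x1, x2, x3 ≥ 0.
The optimal basis is {iron-oxide yellow, iron-oxide red}; calcium carbonate drops out. There the hiding power and yellow component constraints are tight.
That vertex is x2 = 0.7551, x3 = 1.651.
Total cost: 1.91·0.7551 + 1.79·1.651 = 4.3975.

$4.40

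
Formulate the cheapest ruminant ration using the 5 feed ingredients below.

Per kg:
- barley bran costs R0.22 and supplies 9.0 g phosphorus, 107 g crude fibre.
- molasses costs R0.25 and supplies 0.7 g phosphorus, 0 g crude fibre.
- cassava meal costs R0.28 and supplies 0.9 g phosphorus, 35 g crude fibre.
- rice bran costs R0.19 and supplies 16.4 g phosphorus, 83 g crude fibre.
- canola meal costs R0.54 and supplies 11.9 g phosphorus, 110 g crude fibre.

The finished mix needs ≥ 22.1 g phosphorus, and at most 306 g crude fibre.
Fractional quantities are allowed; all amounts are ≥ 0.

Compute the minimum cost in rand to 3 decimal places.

Set it up as a linear program. Let x1 = kg of barley bran, x2 = kg of molasses, x3 = kg of cassava meal, x4 = kg of rice bran, x5 = kg of canola meal.
min 0.22x1 + 0.25x2 + 0.28x3 + 0.19x4 + 0.54x5 subject to:
  9x1 + 0.7x2 + 0.9x3 + 16.4x4 + 11.9x5 ≥ 22.1   (phosphorus)
  107x1 + 35x3 + 83x4 + 110x5 ≤ 306   (crude fibre)
  x1, x2, x3, x4, x5 ≥ 0.
At the optimum only rice bran is positive (barley bran, molasses, cassava meal, canola meal = 0). Binding constraint: phosphorus.
Optimal quantities: rice bran = 1.348 kg.
Cost = 0.19·1.348 = 0.25612.

R0.256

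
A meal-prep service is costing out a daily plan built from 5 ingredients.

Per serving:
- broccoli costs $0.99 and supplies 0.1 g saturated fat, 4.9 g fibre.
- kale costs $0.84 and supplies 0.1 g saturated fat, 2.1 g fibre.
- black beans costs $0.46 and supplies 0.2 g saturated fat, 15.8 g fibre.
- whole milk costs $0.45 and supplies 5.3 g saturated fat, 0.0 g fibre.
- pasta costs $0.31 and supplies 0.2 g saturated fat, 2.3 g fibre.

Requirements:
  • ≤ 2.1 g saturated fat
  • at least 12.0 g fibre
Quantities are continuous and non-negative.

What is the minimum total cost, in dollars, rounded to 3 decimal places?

Let x1 = servings of broccoli, x2 = servings of kale, x3 = servings of black beans, x4 = servings of whole milk, x5 = servings of pasta.
Minimise 0.99x1 + 0.84x2 + 0.46x3 + 0.45x4 + 0.31x5 subject to:
  0.1x1 + 0.1x2 + 0.2x3 + 5.3x4 + 0.2x5 ≤ 2.1   (saturated fat)
  4.9x1 + 2.1x2 + 15.8x3 + 2.3x5 ≥ 12   (fibre)
  x1, x2, x3, x4, x5 ≥ 0.
At the optimum only black beans is positive (broccoli, kale, whole milk, pasta = 0). The fibre requirement is met with equality.
That vertex is x3 = 0.7595.
Total cost: 0.46·0.7595 = 0.34937.

$0.349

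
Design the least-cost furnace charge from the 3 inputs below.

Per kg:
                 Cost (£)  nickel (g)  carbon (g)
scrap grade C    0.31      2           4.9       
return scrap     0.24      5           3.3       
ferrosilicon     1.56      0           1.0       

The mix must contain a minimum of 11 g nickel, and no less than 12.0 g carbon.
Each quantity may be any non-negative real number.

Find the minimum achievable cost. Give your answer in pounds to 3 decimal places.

Treat it as an LP. Let x1 = kg of scrap grade C, x2 = kg of return scrap, x3 = kg of ferrosilicon.
Minimize 0.31x1 + 0.24x2 + 1.56x3 with:
  2x1 + 5x2 ≥ 11   (nickel)
  4.9x1 + 3.3x2 + 1x3 ≥ 12   (carbon)
  x1, x2, x3 ≥ 0.
The optimal basis is {scrap grade C, return scrap}; ferrosilicon drops out. The nickel and carbon requirements are met with equality.
That vertex is x1 = 1.324, x2 = 1.67.
Objective = 0.31·1.324 + 0.24·1.67 = 0.81124.

£0.811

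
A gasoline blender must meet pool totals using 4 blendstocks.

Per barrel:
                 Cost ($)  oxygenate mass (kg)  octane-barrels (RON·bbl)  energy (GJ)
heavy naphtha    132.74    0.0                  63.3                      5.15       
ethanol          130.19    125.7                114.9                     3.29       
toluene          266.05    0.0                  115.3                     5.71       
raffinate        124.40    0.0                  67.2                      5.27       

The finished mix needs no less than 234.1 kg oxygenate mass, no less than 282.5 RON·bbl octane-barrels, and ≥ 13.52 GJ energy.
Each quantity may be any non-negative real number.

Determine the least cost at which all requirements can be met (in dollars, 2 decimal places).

This is a linear program. Let x1 = barrels of heavy naphtha, x2 = barrels of ethanol, x3 = barrels of toluene, x4 = barrels of raffinate.
Minimize 132.74x1 + 130.19x2 + 266.05x3 + 124.4x4 s.t.:
  125.7x2 ≥ 234.1   (oxygenate mass)
  63.3x1 + 114.9x2 + 115.3x3 + 67.2x4 ≥ 282.5   (octane-barrels)
  5.15x1 + 3.29x2 + 5.71x3 + 5.27x4 ≥ 13.52   (energy)
  x1, x2, x3, x4 ≥ 0.
The optimal basis is {ethanol, raffinate}; heavy naphtha, toluene drop out. There the oxygenate mass and energy constraints are tight.
Optimal quantities: ethanol = 1.8624 barrels, raffinate = 1.4028 barrels.
Objective = 130.19·1.8624 + 124.4·1.4028 = 416.9742.

$416.97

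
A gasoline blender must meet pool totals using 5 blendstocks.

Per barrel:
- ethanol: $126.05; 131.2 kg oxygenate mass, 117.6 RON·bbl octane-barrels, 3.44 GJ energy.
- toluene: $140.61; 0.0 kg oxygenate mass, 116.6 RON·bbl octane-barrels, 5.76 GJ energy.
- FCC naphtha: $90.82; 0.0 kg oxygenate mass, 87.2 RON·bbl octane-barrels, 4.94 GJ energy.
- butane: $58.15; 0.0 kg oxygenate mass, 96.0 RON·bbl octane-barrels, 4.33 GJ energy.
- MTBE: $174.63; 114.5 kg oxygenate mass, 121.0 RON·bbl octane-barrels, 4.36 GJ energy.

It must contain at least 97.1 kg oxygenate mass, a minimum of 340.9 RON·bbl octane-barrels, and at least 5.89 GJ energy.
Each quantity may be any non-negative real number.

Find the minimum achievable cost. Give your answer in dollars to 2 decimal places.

Set it up as a linear program. Let x1 = barrels of ethanol, x2 = barrels of toluene, x3 = barrels of FCC naphtha, x4 = barrels of butane, x5 = barrels of MTBE.
min 126.05x1 + 140.61x2 + 90.82x3 + 58.15x4 + 174.63x5 s.t.:
  131.2x1 + 114.5x5 ≥ 97.1   (oxygenate mass)
  117.6x1 + 116.6x2 + 87.2x3 + 96x4 + 121x5 ≥ 340.9   (octane-barrels)
  3.44x1 + 5.76x2 + 4.94x3 + 4.33x4 + 4.36x5 ≥ 5.89   (energy)
  x1, x2, x3, x4, x5 ≥ 0.
The optimal basis is {ethanol, butane}; toluene, FCC naphtha, MTBE drop out. There the oxygenate mass and octane-barrels constraints are tight.
So ethanol = 0.74009 barrels, butane = 2.6444 barrels.
Total cost: 126.05·0.74009 + 58.15·2.6444 = 247.0602.

$247.06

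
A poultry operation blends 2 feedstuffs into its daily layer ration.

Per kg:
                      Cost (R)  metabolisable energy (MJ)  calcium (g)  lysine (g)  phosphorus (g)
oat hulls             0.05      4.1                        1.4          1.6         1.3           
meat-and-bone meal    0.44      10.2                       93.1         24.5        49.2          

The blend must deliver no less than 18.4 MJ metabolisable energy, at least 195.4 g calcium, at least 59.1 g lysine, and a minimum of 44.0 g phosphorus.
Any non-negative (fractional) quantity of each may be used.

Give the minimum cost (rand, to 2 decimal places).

Let x1 = kg of oat hulls, x2 = kg of meat-and-bone meal.
Minimize 0.05x1 + 0.44x2 s.t.:
  4.1x1 + 10.2x2 ≥ 18.4   (metabolisable energy)
  1.4x1 + 93.1x2 ≥ 195.4   (calcium)
  1.6x1 + 24.5x2 ≥ 59.1   (lysine)
  1.3x1 + 49.2x2 ≥ 44   (phosphorus)
  x1, x2 ≥ 0.
The cheapest feasible vertex uses only meat-and-bone meal; oat hulls is not used. There the lysine constraint is tight.
Optimal quantities: meat-and-bone meal = 2.412 kg.
Cost = 0.44·2.412 = 1.0613.

R1.06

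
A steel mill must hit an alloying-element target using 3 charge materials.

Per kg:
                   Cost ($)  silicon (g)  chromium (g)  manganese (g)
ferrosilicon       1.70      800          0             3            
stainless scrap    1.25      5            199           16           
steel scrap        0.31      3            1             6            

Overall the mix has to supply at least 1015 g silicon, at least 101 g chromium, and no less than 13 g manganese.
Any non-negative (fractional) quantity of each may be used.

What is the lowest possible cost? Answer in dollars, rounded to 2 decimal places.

Treat it as an LP. Let x1 = kg of ferrosilicon, x2 = kg of stainless scrap, x3 = kg of steel scrap.
Minimise 1.7x1 + 1.25x2 + 0.31x3 s.t.:
  800x1 + 5x2 + 3x3 ≥ 1015   (silicon)
  199x2 + 1x3 ≥ 101   (chromium)
  3x1 + 16x2 + 6x3 ≥ 13   (manganese)
  x1, x2, x3 ≥ 0.
All 3 inputs are positive at the optimum. The silicon, chromium, manganese requirements are met with equality.
Optimal quantities: ferrosilicon = 1.265 kg, stainless scrap = 0.5066 kg, steel scrap = 0.1832 kg.
Hence cost = 1.7·1.265 + 1.25·0.5066 + 0.31·0.1832 = $2.8405.

$2.84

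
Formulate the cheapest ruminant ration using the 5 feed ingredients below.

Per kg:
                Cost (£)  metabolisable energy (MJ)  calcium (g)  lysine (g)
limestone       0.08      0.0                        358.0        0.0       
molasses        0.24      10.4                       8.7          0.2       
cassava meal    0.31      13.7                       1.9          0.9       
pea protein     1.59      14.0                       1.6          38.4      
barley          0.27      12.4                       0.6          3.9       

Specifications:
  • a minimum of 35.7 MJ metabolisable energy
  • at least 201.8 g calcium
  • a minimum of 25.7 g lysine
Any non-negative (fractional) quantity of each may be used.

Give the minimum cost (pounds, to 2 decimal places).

Treat it as an LP. Let x1 = kg of limestone, x2 = kg of molasses, x3 = kg of cassava meal, x4 = kg of pea protein, x5 = kg of barley.
Minimise 0.08x1 + 0.24x2 + 0.31x3 + 1.59x4 + 0.27x5 subject to:
  10.4x2 + 13.7x3 + 14x4 + 12.4x5 ≥ 35.7   (metabolisable energy)
  358x1 + 8.7x2 + 1.9x3 + 1.6x4 + 0.6x5 ≥ 201.8   (calcium)
  0.2x2 + 0.9x3 + 38.4x4 + 3.9x5 ≥ 25.7   (lysine)
  x1, x2, x3, x4, x5 ≥ 0.
The optimal basis is {limestone, pea protein, barley}; molasses, cassava meal drop out. The metabolisable energy, calcium, lysine requirements are met with equality.
Optimal quantities: limestone = 0.5578 kg, pea protein = 0.4257 kg, barley = 2.398 kg.
Total cost: 0.08·0.5578 + 1.59·0.4257 + 0.27·2.398 = 1.3689.

£1.37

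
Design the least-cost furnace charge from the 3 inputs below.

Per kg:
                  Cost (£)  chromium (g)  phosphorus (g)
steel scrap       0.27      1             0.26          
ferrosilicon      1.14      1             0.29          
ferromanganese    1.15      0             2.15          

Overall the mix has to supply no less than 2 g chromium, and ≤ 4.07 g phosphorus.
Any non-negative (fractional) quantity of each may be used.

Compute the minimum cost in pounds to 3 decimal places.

This is a linear program. Let x1 = kg of steel scrap, x2 = kg of ferrosilicon, x3 = kg of ferromanganese.
Minimise 0.27x1 + 1.14x2 + 1.15x3 subject to:
  1x1 + 1x2 ≥ 2   (chromium)
  0.26x1 + 0.29x2 + 2.15x3 ≤ 4.07   (phosphorus)
  x1, x2, x3 ≥ 0.
At the optimum only steel scrap is positive (ferrosilicon, ferromanganese = 0). There the chromium constraint is tight.
Optimal quantities: steel scrap = 2 kg.
Objective = 0.27·2 = 0.54000.

£0.540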